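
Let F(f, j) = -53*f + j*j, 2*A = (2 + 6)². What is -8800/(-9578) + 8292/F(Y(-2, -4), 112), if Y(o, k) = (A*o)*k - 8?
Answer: -3089199/239450 ≈ -12.901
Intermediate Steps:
A = 32 (A = (2 + 6)²/2 = (½)*8² = (½)*64 = 32)
Y(o, k) = -8 + 32*k*o (Y(o, k) = (32*o)*k - 8 = 32*k*o - 8 = -8 + 32*k*o)
F(f, j) = j² - 53*f (F(f, j) = -53*f + j² = j² - 53*f)
-8800/(-9578) + 8292/F(Y(-2, -4), 112) = -8800/(-9578) + 8292/(112² - 53*(-8 + 32*(-4)*(-2))) = -8800*(-1/9578) + 8292/(12544 - 53*(-8 + 256)) = 4400/4789 + 8292/(12544 - 53*248) = 4400/4789 + 8292/(12544 - 13144) = 4400/4789 + 8292/(-600) = 4400/4789 + 8292*(-1/600) = 4400/4789 - 691/50 = -3089199/239450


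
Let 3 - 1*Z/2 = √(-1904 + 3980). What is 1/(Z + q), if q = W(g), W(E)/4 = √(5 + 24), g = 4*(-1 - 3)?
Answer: 1/(2*(3 - 2*√519 + 2*√29)) ≈ -0.015727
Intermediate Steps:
g = -16 (g = 4*(-4) = -16)
W(E) = 4*√29 (W(E) = 4*√(5 + 24) = 4*√29)
q = 4*√29 ≈ 21.541
Z = 6 - 4*√519 (Z = 6 - 2*√(-1904 + 3980) = 6 - 4*√519 ≈ -85.126)
1/(Z + q) = 1/((6 - 4*√519) + 4*√29) = 1/(6 - 4*√519 + 4*√29)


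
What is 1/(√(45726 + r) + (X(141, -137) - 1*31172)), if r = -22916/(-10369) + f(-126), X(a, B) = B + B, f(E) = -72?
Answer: -163031787/5126460869381 - √4908780430298/10252921738762 ≈ -3.2018e-5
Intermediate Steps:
X(a, B) = 2*B
r = -723652/10369 (r = -22916/(-10369) - 72 = -22916*(-1/10369) - 72 = 22916/10369 - 72 = -723652/10369 ≈ -69.790)
1/(√(45726 + r) + (X(141, -137) - 1*31172)) = 1/(√(45726 - 723652/10369) + (2*(-137) - 1*31172)) = 1/(√(473409242/10369) + (-274 - 31172)) = 1/(√4908780430298/10369 - 31446) = 1/(-31446 + √4908780430298/10369)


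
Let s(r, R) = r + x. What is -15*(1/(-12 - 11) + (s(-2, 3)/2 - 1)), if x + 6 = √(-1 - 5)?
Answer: 1740/23 - 15*I*√6/2 ≈ 75.652 - 18.371*I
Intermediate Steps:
x = -6 + I*√6 (x = -6 + √(-1 - 5) = -6 + √(-6) = -6 + I*√6 ≈ -6.0 + 2.4495*I)
s(r, R) = -6 + r + I*√6 (s(r, R) = r + (-6 + I*√6) = -6 + r + I*√6)
-15*(1/(-12 - 11) + (s(-2, 3)/2 - 1)) = -15*(1/(-12 - 11) + ((-6 - 2 + I*√6)/2 - 1)) = -15*(1/(-23) + ((-8 + I*√6)*(½) - 1)) = -15*(-1/23 + ((-4 + I*√6/2) - 1)) = -15*(-1/23 + (-5 + I*√6/2)) = -15*(-116/23 + I*√6/2) = 1740/23 - 15*I*√6/2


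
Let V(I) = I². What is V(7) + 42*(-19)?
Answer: -749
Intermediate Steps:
V(7) + 42*(-19) = 7² + 42*(-19) = 49 - 798 = -749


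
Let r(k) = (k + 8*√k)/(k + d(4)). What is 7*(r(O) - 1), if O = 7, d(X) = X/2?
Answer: -14/9 + 56*√7/9 ≈ 14.907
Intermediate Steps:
d(X) = X/2 (d(X) = X*(½) = X/2)
r(k) = (k + 8*√k)/(2 + k) (r(k) = (k + 8*√k)/(k + (½)*4) = (k + 8*√k)/(k + 2) = (k + 8*√k)/(2 + k))
7*(r(O) - 1) = 7*((7 + 8*√7)/(2 + 7) - 1) = 7*((7 + 8*√7)/9 - 1) = 7*((7/9 + 8*√7/9) - 1) = 7*(-2/9 + 8*√7/9) = -14/9 + 56*√7/9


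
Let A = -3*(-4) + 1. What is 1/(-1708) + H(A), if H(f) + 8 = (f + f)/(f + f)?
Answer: -11957/1708 ≈ -7.0006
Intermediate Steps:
A = 13 (A = 12 + 1 = 13)
H(f) = -7 (H(f) = -8 + (f + f)/(f + f) = -8 + (2*f)/((2*f)) = -8 + (2*f)*(1/(2*f)) = -8 + 1 = -7)
1/(-1708) + H(A) = 1/(-1708) - 7 = -1/1708 - 7 = -11957/1708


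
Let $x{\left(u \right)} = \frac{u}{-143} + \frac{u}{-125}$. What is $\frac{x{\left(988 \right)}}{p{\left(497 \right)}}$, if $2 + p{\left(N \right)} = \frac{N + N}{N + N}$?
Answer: $\frac{20368}{1375} \approx 14.813$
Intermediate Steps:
$p{\left(N \right)} = -1$ ($p{\left(N \right)} = -2 + \frac{N + N}{N + N} = -2 + \frac{2 N}{2 N} = -2 + 2 N \frac{1}{2 N} = -2 + 1 = -1$)
$x{\left(u \right)} = - \frac{268 u}{17875}$ ($x{\left(u \right)} = u \left(- \frac{1}{143}\right) + u \left(- \frac{1}{125}\right) = - \frac{u}{143} - \frac{u}{125} = - \frac{268 u}{17875}$)
$\frac{x{\left(988 \right)}}{p{\left(497 \right)}} = \frac{\left(- \frac{268}{17875}\right) 988}{-1} = \left(- \frac{20368}{1375}\right) \left(-1\right) = \frac{20368}{1375}$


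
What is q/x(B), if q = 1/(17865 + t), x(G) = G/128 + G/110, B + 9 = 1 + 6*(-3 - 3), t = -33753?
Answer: 10/118167 ≈ 8.4626e-5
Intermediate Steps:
B = -44 (B = -9 + (1 + 6*(-3 - 3)) = -9 + (1 + 6*(-6)) = -9 + (1 - 36) = -9 - 35 = -44)
x(G) = 119*G/7040 (x(G) = G*(1/128) + G*(1/110) = G/128 + G/110 = 119*G/7040)
q = -1/15888 (q = 1/(17865 - 33753) = 1/(-15888) = -1/15888 ≈ -6.2941e-5)
q/x(B) = -1/(15888*((119/7040)*(-44))) = -1/(15888*(-119/160)) = -1/15888*(-160/119) = 10/118167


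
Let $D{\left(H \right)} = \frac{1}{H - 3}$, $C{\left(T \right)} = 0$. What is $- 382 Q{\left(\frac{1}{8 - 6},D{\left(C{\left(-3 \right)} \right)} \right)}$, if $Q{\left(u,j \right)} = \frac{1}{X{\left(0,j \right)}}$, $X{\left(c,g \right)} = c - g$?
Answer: $-1146$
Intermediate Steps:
$D{\left(H \right)} = \frac{1}{-3 + H}$
$Q{\left(u,j \right)} = - \frac{1}{j}$ ($Q{\left(u,j \right)} = \frac{1}{0 - j} = \frac{1}{\left(-1\right) j} = - \frac{1}{j}$)
$- 382 Q{\left(\frac{1}{8 - 6},D{\left(C{\left(-3 \right)} \right)} \right)} = - 382 \left(- \frac{1}{\frac{1}{-3 + 0}}\right) = - 382 \left(- \frac{1}{\frac{1}{-3}}\right) = - 382 \left(- \frac{1}{- \frac{1}{3}}\right) = - 382 \left(\left(-1\right) \left(-3\right)\right) = \left(-382\right) 3 = -1146$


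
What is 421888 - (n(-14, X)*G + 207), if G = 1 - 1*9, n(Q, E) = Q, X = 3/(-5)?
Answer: 421569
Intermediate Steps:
X = -3/5 (X = 3*(-1/5) = -3/5 ≈ -0.60000)
G = -8 (G = 1 - 9 = -8)
421888 - (n(-14, X)*G + 207) = 421888 - (-14*(-8) + 207) = 421888 - (112 + 207) = 421888 - 1*319 = 421888 - 319 = 421569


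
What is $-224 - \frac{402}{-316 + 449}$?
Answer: $- \frac{30194}{133} \approx -227.02$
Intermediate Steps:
$-224 - \frac{402}{-316 + 449} = -224 - \frac{402}{133} = - \frac{30194}{133}$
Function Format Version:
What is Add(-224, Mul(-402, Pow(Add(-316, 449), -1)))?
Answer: Rational(-30194, 133) ≈ -227.02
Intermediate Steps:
Add(-224, Mul(-402, Pow(Add(-316, 449), -1))) = Add(-224, Mul(-402, Pow(133, -1))) = Add(-224, Mul(-402, Rational(1, 133))) = Add(-224, Rational(-402, 133)) = Rational(-30194, 133)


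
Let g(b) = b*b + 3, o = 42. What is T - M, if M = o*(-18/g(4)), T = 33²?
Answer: 21447/19 ≈ 1128.8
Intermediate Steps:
g(b) = 3 + b² (g(b) = b² + 3 = 3 + b²)
T = 1089
M = -756/19 (M = 42*(-18/(3 + 4²)) = 42*(-18/(3 + 16)) = 42*(-18/19) = -756/19 ≈ -39.789)
T - M = 1089 - 1*(-756/19) = 1089 + 756/19 = 21447/19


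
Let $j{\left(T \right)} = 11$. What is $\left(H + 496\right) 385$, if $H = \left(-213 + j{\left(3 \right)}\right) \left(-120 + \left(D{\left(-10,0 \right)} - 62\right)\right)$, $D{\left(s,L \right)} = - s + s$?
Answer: $14345100$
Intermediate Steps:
$D{\left(s,L \right)} = 0$
$H = 36764$ ($H = \left(-213 + 11\right) \left(-120 + \left(0 - 62\right)\right) = - 202 \left(-120 + \left(0 - 62\right)\right) = - 202 \left(-120 - 62\right) = \left(-202\right) \left(-182\right) = 36764$)
$\left(H + 496\right) 385 = \left(36764 + 496\right) 385 = 37260 \cdot 385 = 14345100$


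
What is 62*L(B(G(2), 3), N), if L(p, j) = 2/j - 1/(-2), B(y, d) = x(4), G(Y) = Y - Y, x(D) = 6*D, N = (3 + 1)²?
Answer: 155/4 ≈ 38.750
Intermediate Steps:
N = 16 (N = 4² = 16)
G(Y) = 0
B(y, d) = 24 (B(y, d) = 6*4 = 24)
L(p, j) = ½ + 2/j (L(p, j) = 2/j - 1*(-½) = 2/j + ½ = ½ + 2/j)
62*L(B(G(2), 3), N) = 62*((½)*(4 + 16)/16) = 62*((½)*(1/16)*20) = 62*(5/8) = 155/4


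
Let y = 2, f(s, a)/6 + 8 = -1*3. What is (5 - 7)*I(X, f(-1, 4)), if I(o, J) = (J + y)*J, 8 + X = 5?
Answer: -8448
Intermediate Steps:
f(s, a) = -66 (f(s, a) = -48 + 6*(-1*3) = -48 + 6*(-3) = -48 - 18 = -66)
X = -3 (X = -8 + 5 = -3)
I(o, J) = J*(2 + J) (I(o, J) = (J + 2)*J = (2 + J)*J = J*(2 + J))
(5 - 7)*I(X, f(-1, 4)) = (5 - 7)*(-66*(2 - 66)) = -(-132)*(-64) = -2*4224 = -8448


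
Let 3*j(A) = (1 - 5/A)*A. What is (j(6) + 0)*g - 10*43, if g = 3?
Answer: -429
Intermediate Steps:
j(A) = A*(1 - 5/A)/3 (j(A) = ((1 - 5/A)*A)/3 = (A*(1 - 5/A))/3 = A*(1 - 5/A)/3)
(j(6) + 0)*g - 10*43 = ((-5/3 + (⅓)*6) + 0)*3 - 10*43 = ((-5/3 + 2) + 0)*3 - 430 = (⅓ + 0)*3 - 430 = (⅓)*3 - 430 = 1 - 430 = -429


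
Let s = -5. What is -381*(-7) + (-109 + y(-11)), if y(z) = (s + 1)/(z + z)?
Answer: 28140/11 ≈ 2558.2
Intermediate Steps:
y(z) = -2/z (y(z) = (-5 + 1)/(z + z) = -4*1/(2*z) = -2/z)
-381*(-7) + (-109 + y(-11)) = -381*(-7) + (-109 - 2/(-11)) = 2667 + (-109 - 2*(-1/11)) = 2667 + (-109 + 2/11) = 2667 - 1197/11 = 28140/11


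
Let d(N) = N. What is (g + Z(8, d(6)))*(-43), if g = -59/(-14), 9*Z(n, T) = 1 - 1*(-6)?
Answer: -27047/126 ≈ -214.66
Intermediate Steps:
Z(n, T) = 7/9 (Z(n, T) = (1 - 1*(-6))/9 = (1 + 6)/9 = (⅑)*7 = 7/9)
g = 59/14 (g = -59*(-1/14) = 59/14 ≈ 4.2143)
(g + Z(8, d(6)))*(-43) = (59/14 + 7/9)*(-43) = (629/126)*(-43) = -27047/126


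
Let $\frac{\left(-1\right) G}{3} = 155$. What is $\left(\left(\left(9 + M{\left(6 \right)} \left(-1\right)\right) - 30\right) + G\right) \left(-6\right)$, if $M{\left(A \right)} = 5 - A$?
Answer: $2910$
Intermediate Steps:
$G = -465$ ($G = \left(-3\right) 155 = -465$)
$\left(\left(\left(9 + M{\left(6 \right)} \left(-1\right)\right) - 30\right) + G\right) \left(-6\right) = \left(\left(\left(9 + \left(5 - 6\right) \left(-1\right)\right) - 30\right) - 465\right) \left(-6\right) = \left(\left(\left(9 - -1\right) - 30\right) - 465\right) \left(-6\right) = \left(\left(\left(9 + 1\right) - 30\right) - 465\right) \left(-6\right) = \left(\left(10 - 30\right) - 465\right) \left(-6\right) = \left(-20 - 465\right) \left(-6\right) = \left(-485\right) \left(-6\right) = 2910$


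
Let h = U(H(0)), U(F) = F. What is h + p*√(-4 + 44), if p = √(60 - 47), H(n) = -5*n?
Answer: 2*√130 ≈ 22.803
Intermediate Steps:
h = 0 (h = -5*0 = 0)
p = √13 ≈ 3.6056
h + p*√(-4 + 44) = 0 + √13*√(-4 + 44) = 0 + √13*√40 = 0 + √13*(2*√10) = 0 + 2*√130 = 2*√130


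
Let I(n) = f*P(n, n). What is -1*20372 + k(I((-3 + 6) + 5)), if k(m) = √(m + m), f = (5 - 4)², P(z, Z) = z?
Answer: -20368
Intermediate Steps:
f = 1 (f = 1² = 1)
I(n) = n (I(n) = 1*n = n)
k(m) = √2*√m (k(m) = √(2*m) = √2*√m)
-1*20372 + k(I((-3 + 6) + 5)) = -1*20372 + √2*√((-3 + 6) + 5) = -20372 + √2*√(3 + 5) = -20372 + √2*√8 = -20372 + √2*(2*√2) = -20372 + 4 = -20368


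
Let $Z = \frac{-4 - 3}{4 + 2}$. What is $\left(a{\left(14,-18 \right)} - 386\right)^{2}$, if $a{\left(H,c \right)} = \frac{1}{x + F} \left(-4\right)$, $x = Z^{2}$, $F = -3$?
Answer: $\frac{512116900}{3481} \approx 1.4712 \cdot 10^{5}$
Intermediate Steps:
$Z = - \frac{7}{6} \approx -1.1667$
$x = \frac{49}{36}$ ($x = \left(- \frac{7}{6}\right)^{2} = \frac{49}{36} \approx 1.3611$)
$a{\left(H,c \right)} = \frac{144}{59}$ ($a{\left(H,c \right)} = \frac{1}{\frac{49}{36} - 3} \left(-4\right) = \frac{1}{- \frac{59}{36}} \left(-4\right) = \left(- \frac{36}{59}\right) \left(-4\right) = \frac{144}{59}$)
$\left(a{\left(14,-18 \right)} - 386\right)^{2} = \left(\frac{144}{59} - 386\right)^{2} = \left(- \frac{22630}{59}\right)^{2} = \frac{512116900}{3481}$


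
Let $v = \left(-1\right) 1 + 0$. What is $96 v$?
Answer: $-96$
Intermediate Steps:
$v = -1$ ($v = -1 + 0 = -1$)
$96 v = 96 \left(-1\right) = -96$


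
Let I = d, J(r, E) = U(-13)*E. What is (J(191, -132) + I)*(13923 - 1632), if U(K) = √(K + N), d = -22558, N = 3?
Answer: -277260378 - 1622412*I*√10 ≈ -2.7726e+8 - 5.1305e+6*I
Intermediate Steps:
U(K) = √(3 + K) (U(K) = √(K + 3) = √(3 + K))
J(r, E) = I*E*√10 (J(r, E) = √(3 - 13)*E = √(-10)*E = (I*√10)*E = I*E*√10)
I = -22558
(J(191, -132) + I)*(13923 - 1632) = (I*(-132)*√10 - 22558)*(13923 - 1632) = (-132*I*√10 - 22558)*12291 = (-22558 - 132*I*√10)*12291 = -277260378 - 1622412*I*√10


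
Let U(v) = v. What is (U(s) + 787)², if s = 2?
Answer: 622521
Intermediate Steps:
(U(s) + 787)² = (2 + 787)² = 789² = 622521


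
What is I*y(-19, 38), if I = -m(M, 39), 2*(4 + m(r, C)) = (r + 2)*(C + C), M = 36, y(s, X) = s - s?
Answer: 0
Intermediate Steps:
y(s, X) = 0
m(r, C) = -4 + C*(2 + r) (m(r, C) = -4 + ((r + 2)*(C + C))/2 = -4 + ((2 + r)*(2*C))/2 = -4 + (2*C*(2 + r))/2 = -4 + C*(2 + r))
I = -1478 (I = -(-4 + 2*39 + 39*36) = -(-4 + 78 + 1404) = -1*1478 = -1478)
I*y(-19, 38) = -1478*0 = 0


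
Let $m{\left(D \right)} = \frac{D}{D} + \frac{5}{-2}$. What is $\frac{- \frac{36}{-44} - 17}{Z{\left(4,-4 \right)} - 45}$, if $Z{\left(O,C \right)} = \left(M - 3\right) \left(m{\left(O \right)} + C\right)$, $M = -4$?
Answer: $\frac{356}{143} \approx 2.4895$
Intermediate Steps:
$m{\left(D \right)} = - \frac{3}{2}$ ($m{\left(D \right)} = 1 + 5 \left(- \frac{1}{2}\right) = 1 - \frac{5}{2} = - \frac{3}{2}$)
$Z{\left(O,C \right)} = \frac{21}{2} - 7 C$ ($Z{\left(O,C \right)} = \left(-4 - 3\right) \left(- \frac{3}{2} + C\right) = - 7 \left(- \frac{3}{2} + C\right) = \frac{21}{2} - 7 C$)
$\frac{- \frac{36}{-44} - 17}{Z{\left(4,-4 \right)} - 45} = \frac{- \frac{36}{-44} - 17}{\left(\frac{21}{2} - -28\right) - 45} = \frac{\left(-36\right) \left(- \frac{1}{44}\right) - 17}{\left(\frac{21}{2} + 28\right) - 45} = \frac{\frac{9}{11} - 17}{\frac{77}{2} - 45} = \frac{1}{- \frac{13}{2}} \left(- \frac{178}{11}\right) = \left(- \frac{2}{13}\right) \left(- \frac{178}{11}\right) = \frac{356}{143}$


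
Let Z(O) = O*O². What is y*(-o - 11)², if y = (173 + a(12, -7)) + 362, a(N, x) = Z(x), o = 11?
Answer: 92928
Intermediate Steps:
Z(O) = O³
a(N, x) = x³
y = 192 (y = (173 + (-7)³) + 362 = (173 - 343) + 362 = -170 + 362 = 192)
y*(-o - 11)² = 192*(-1*11 - 11)² = 192*(-11 - 11)² = 192*(-22)² = 192*484 = 92928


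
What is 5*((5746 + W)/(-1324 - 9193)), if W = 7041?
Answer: -63935/10517 ≈ -6.0792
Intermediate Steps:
5*((5746 + W)/(-1324 - 9193)) = 5*((5746 + 7041)/(-1324 - 9193)) = 5*(12787/(-10517)) = 5*(12787*(-1/10517)) = 5*(-12787/10517) = -63935/10517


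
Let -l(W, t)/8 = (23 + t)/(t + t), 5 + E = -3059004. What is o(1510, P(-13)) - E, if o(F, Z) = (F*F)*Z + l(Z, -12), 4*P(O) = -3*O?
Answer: 75869963/3 ≈ 2.5290e+7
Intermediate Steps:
E = -3059009 (E = -5 - 3059004 = -3059009)
l(W, t) = -4*(23 + t)/t (l(W, t) = -8*(23 + t)/(t + t) = -8*(23 + t)/(2*t) = -8*(23 + t)*1/(2*t) = -4*(23 + t)/t)
P(O) = -3*O/4 (P(O) = (-3*O)/4 = -3*O/4)
o(F, Z) = 11/3 + Z*F² (o(F, Z) = (F*F)*Z + (-4 - 92/(-12)) = F²*Z + (-4 - 92*(-1/12)) = Z*F² + (-4 + 23/3) = Z*F² + 11/3 = 11/3 + Z*F²)
o(1510, P(-13)) - E = (11/3 - ¾*(-13)*1510²) - 1*(-3059009) = (11/3 + (39/4)*2280100) + 3059009 = (11/3 + 22230975) + 3059009 = 66692936/3 + 3059009 = 75869963/3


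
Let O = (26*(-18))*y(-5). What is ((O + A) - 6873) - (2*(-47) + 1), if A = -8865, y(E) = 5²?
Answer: -27345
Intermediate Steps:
y(E) = 25
O = -11700 (O = (26*(-18))*25 = -468*25 = -11700)
((O + A) - 6873) - (2*(-47) + 1) = ((-11700 - 8865) - 6873) - (2*(-47) + 1) = (-20565 - 6873) - (-94 + 1) = -27438 - 1*(-93) = -27438 + 93 = -27345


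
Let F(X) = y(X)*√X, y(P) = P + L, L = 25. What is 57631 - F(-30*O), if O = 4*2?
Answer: 57631 + 860*I*√15 ≈ 57631.0 + 3330.8*I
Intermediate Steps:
y(P) = 25 + P (y(P) = P + 25 = 25 + P)
O = 8
F(X) = √X*(25 + X) (F(X) = (25 + X)*√X = √X*(25 + X))
57631 - F(-30*O) = 57631 - √(-30*8)*(25 - 30*8) = 57631 - √(-240)*(25 - 240) = 57631 - 4*I*√15*(-215) = 57631 - (-860)*I*√15 = 57631 + 860*I*√15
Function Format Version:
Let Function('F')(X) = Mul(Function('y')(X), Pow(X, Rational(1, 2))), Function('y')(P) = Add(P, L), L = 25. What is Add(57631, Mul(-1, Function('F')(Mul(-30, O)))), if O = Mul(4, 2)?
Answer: Add(57631, Mul(860, I, Pow(15, Rational(1, 2)))) ≈ Add(57631., Mul(3330.8, I))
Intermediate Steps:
Function('y')(P) = Add(25, P) (Function('y')(P) = Add(P, 25) = Add(25, P))
O = 8
Function('F')(X) = Mul(Pow(X, Rational(1, 2)), Add(25, X)) (Function('F')(X) = Mul(Add(25, X), Pow(X, Rational(1, 2))) = Mul(Pow(X, Rational(1, 2)), Add(25, X)))
Add(57631, Mul(-1, Function('F')(Mul(-30, O)))) = Add(57631, Mul(-1, Mul(Pow(Mul(-30, 8), Rational(1, 2)), Add(25, Mul(-30, 8))))) = Add(57631, Mul(-1, Mul(Pow(-240, Rational(1, 2)), Add(25, -240)))) = Add(57631, Mul(-1, Mul(Mul(4, I, Pow(15, Rational(1, 2))), -215))) = Add(57631, Mul(-1, Mul(-860, I, Pow(15, Rational(1, 2))))) = Add(57631, Mul(860, I, Pow(15, Rational(1, 2))))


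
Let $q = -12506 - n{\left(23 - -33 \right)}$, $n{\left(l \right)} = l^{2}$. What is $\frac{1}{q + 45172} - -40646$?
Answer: $\frac{1200276381}{29530} \approx 40646.0$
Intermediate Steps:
$q = -15642$ ($q = -12506 - \left(23 - -33\right)^{2} = -12506 - \left(23 + 33\right)^{2} = -12506 - 56^{2} = -12506 - 3136 = -15642$)
$\frac{1}{q + 45172} - -40646 = \frac{1}{-15642 + 45172} - -40646 = \frac{1}{29530} + 40646 = \frac{1200276381}{29530}$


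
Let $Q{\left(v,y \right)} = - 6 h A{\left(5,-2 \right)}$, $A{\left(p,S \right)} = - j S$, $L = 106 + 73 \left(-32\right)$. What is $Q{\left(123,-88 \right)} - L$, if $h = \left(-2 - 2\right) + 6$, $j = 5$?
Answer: $2110$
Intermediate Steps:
$L = -2230$ ($L = 106 - 2336 = -2230$)
$h = 2$ ($h = -4 + 6 = 2$)
$A{\left(p,S \right)} = - 5 S$
$Q{\left(v,y \right)} = -120$ ($Q{\left(v,y \right)} = \left(-6\right) 2 \left(\left(-5\right) \left(-2\right)\right) = \left(-12\right) 10 = -120$)
$Q{\left(123,-88 \right)} - L = -120 - -2230 = -120 + 2230 = 2110$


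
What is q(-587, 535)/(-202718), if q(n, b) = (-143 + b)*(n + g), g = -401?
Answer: 193648/101359 ≈ 1.9105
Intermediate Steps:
q(n, b) = (-401 + n)*(-143 + b) (q(n, b) = (-143 + b)*(n - 401) = (-143 + b)*(-401 + n) = (-401 + n)*(-143 + b))
q(-587, 535)/(-202718) = (57343 - 401*535 - 143*(-587) + 535*(-587))/(-202718) = (57343 - 214535 + 83941 - 314045)*(-1/202718) = -387296*(-1/202718) = 193648/101359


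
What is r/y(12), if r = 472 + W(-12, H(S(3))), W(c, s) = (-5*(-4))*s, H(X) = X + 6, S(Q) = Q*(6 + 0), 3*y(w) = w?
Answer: 238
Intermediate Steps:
y(w) = w/3
S(Q) = 6*Q (S(Q) = Q*6 = 6*Q)
H(X) = 6 + X
W(c, s) = 20*s
r = 952 (r = 472 + 20*(6 + 6*3) = 472 + 20*(6 + 18) = 472 + 20*24 = 472 + 480 = 952)
r/y(12) = 952/(((1/3)*12)) = 952/4 = 952*(1/4) = 238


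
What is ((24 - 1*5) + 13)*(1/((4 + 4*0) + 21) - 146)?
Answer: -116768/25 ≈ -4670.7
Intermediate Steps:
((24 - 1*5) + 13)*(1/((4 + 4*0) + 21) - 146) = ((24 - 5) + 13)*(1/((4 + 0) + 21) - 146) = (19 + 13)*(1/(4 + 21) - 146) = 32*(1/25 - 146) = 32*(-3649/25) = -116768/25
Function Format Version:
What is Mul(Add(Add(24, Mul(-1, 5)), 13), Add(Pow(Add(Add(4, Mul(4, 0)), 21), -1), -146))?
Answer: Rational(-116768, 25) ≈ -4670.7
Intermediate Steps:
Mul(Add(Add(24, Mul(-1, 5)), 13), Add(Pow(Add(Add(4, Mul(4, 0)), 21), -1), -146)) = Mul(Add(Add(24, -5), 13), Add(Pow(Add(Add(4, 0), 21), -1), -146)) = Mul(Add(19, 13), Add(Pow(Add(4, 21), -1), -146)) = Mul(32, Add(Pow(25, -1), -146)) = Mul(32, Add(Rational(1, 25), -146)) = Mul(32, Rational(-3649, 25)) = Rational(-116768, 25)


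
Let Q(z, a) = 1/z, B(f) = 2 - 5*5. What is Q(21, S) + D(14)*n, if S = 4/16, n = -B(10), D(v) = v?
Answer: 6763/21 ≈ 322.05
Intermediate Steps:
B(f) = -23 (B(f) = 2 - 25 = -23)
n = 23 (n = -1*(-23) = 23)
S = ¼ (S = 4*(1/16) = ¼ ≈ 0.25000)
Q(21, S) + D(14)*n = 1/21 + 14*23 = 1/21 + 322 = 6763/21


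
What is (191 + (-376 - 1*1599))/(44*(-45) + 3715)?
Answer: -1784/1735 ≈ -1.0282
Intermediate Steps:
(191 + (-376 - 1*1599))/(44*(-45) + 3715) = (191 + (-376 - 1599))/(-1980 + 3715) = (191 - 1975)/1735 = -1784*1/1735 = -1784/1735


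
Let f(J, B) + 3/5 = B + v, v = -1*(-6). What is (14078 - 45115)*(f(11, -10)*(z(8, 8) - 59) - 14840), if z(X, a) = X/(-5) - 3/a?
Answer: 90376733411/200 ≈ 4.5188e+8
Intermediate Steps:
v = 6
z(X, a) = -3/a - X/5 (z(X, a) = X*(-⅕) - 3/a = -X/5 - 3/a = -3/a - X/5)
f(J, B) = 27/5 + B (f(J, B) = -⅗ + (B + 6) = -⅗ + (6 + B) = 27/5 + B)
(14078 - 45115)*(f(11, -10)*(z(8, 8) - 59) - 14840) = (14078 - 45115)*((27/5 - 10)*((-3/8 - ⅕*8) - 59) - 14840) = -31037*(-23*((-3*⅛ - 8/5) - 59)/5 - 14840) = -31037*(-23*((-3/8 - 8/5) - 59)/5 - 14840) = -31037*(-23*(-79/40 - 59)/5 - 14840) = -31037*(-23/5*(-2439/40) - 14840) = -31037*(56097/200 - 14840) = -31037*(-2911903/200) = 90376733411/200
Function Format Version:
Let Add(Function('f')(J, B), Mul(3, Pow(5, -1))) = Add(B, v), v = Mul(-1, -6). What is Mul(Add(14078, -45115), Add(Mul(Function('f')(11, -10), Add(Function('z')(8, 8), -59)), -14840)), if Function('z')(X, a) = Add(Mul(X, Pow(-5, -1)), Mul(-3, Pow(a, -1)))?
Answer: Rational(90376733411, 200) ≈ 4.5188e+8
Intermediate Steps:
v = 6
Function('z')(X, a) = Add(Mul(-3, Pow(a, -1)), Mul(Rational(-1, 5), X)) (Function('z')(X, a) = Add(Mul(X, Rational(-1, 5)), Mul(-3, Pow(a, -1))) = Add(Mul(Rational(-1, 5), X), Mul(-3, Pow(a, -1))) = Add(Mul(-3, Pow(a, -1)), Mul(Rational(-1, 5), X)))
Function('f')(J, B) = Add(Rational(27, 5), B) (Function('f')(J, B) = Add(Rational(-3, 5), Add(B, 6)) = Add(Rational(-3, 5), Add(6, B)) = Add(Rational(27, 5), B))
Mul(Add(14078, -45115), Add(Mul(Function('f')(11, -10), Add(Function('z')(8, 8), -59)), -14840)) = Mul(Add(14078, -45115), Add(Mul(Add(Rational(27, 5), -10), Add(Add(Mul(-3, Pow(8, -1)), Mul(Rational(-1, 5), 8)), -59)), -14840)) = Mul(-31037, Add(Mul(Rational(-23, 5), Add(Add(Mul(-3, Rational(1, 8)), Rational(-8, 5)), -59)), -14840)) = Mul(-31037, Add(Mul(Rational(-23, 5), Add(Add(Rational(-3, 8), Rational(-8, 5)), -59)), -14840)) = Mul(-31037, Add(Mul(Rational(-23, 5), Add(Rational(-79, 40), -59)), -14840)) = Mul(-31037, Add(Mul(Rational(-23, 5), Rational(-2439, 40)), -14840)) = Mul(-31037, Add(Rational(56097, 200), -14840)) = Mul(-31037, Rational(-2911903, 200)) = Rational(90376733411, 200)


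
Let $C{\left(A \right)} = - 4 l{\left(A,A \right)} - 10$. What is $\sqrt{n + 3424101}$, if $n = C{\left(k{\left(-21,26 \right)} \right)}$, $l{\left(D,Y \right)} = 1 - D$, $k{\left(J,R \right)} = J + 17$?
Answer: $7 \sqrt{69879} \approx 1850.4$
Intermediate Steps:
$k{\left(J,R \right)} = 17 + J$
$C{\left(A \right)} = -14 + 4 A$ ($C{\left(A \right)} = - 4 \left(1 - A\right) - 10 = \left(-4 + 4 A\right) - 10 = -14 + 4 A$)
$n = -30$ ($n = -14 + 4 \left(17 - 21\right) = -14 + 4 \left(-4\right) = -14 - 16 = -30$)
$\sqrt{n + 3424101} = \sqrt{-30 + 3424101} = \sqrt{3424071} = 7 \sqrt{69879}$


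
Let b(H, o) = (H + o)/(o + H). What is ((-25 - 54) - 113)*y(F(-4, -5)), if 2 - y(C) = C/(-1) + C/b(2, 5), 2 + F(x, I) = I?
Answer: -384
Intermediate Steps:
F(x, I) = -2 + I
b(H, o) = 1 (b(H, o) = (H + o)/(H + o) = 1)
y(C) = 2 (y(C) = 2 - (C/(-1) + C/1) = 2 - (C*(-1) + C*1) = 2 - (-C + C) = 2 - 1*0 = 2 + 0 = 2)
((-25 - 54) - 113)*y(F(-4, -5)) = ((-25 - 54) - 113)*2 = (-79 - 113)*2 = -192*2 = -384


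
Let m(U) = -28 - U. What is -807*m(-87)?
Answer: -47613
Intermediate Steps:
-807*m(-87) = -807*(-28 - 1*(-87)) = -807*(-28 + 87) = -807*59 = -47613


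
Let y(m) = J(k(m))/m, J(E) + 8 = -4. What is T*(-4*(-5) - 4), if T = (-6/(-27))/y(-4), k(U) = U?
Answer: 32/27 ≈ 1.1852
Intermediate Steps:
J(E) = -12 (J(E) = -8 - 4 = -12)
y(m) = -12/m
T = 2/27 (T = (-6/(-27))/((-12/(-4))) = (-6*(-1/27))/((-12*(-¼))) = (2/9)/3 = (2/9)*(⅓) = 2/27 ≈ 0.074074)
T*(-4*(-5) - 4) = 2*(-4*(-5) - 4)/27 = 2*(20 - 4)/27 = (2/27)*16 = 32/27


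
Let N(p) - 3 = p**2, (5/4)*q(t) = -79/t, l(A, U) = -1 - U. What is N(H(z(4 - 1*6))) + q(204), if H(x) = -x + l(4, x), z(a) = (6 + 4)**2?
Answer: 10302941/255 ≈ 40404.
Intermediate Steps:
q(t) = -316/(5*t) (q(t) = 4*(-79/t)/5 = -316/(5*t))
z(a) = 100 (z(a) = 10**2 = 100)
H(x) = -1 - 2*x (H(x) = -x + (-1 - x) = -1 - 2*x)
N(p) = 3 + p**2
N(H(z(4 - 1*6))) + q(204) = (3 + (-1 - 2*100)**2) - 316/5/204 = (3 + (-1 - 200)**2) - 316/5*1/204 = (3 + (-201)**2) - 79/255 = (3 + 40401) - 79/255 = 40404 - 79/255 = 10302941/255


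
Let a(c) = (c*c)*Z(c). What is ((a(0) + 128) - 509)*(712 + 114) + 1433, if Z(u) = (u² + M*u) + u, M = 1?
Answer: -313273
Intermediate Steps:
Z(u) = u² + 2*u (Z(u) = (u² + 1*u) + u = (u² + u) + u = (u + u²) + u = u² + 2*u)
a(c) = c³*(2 + c) (a(c) = (c*c)*(c*(2 + c)) = c²*(c*(2 + c)) = c³*(2 + c))
((a(0) + 128) - 509)*(712 + 114) + 1433 = ((0³*(2 + 0) + 128) - 509)*(712 + 114) + 1433 = ((0*2 + 128) - 509)*826 + 1433 = ((0 + 128) - 509)*826 + 1433 = (128 - 509)*826 + 1433 = -381*826 + 1433 = -314706 + 1433 = -313273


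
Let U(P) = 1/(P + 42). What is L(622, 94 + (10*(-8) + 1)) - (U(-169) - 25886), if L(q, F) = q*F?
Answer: 4472433/127 ≈ 35216.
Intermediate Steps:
U(P) = 1/(42 + P)
L(q, F) = F*q
L(622, 94 + (10*(-8) + 1)) - (U(-169) - 25886) = (94 + (10*(-8) + 1))*622 - (1/(42 - 169) - 25886) = (94 + (-80 + 1))*622 - (1/(-127) - 25886) = (94 - 79)*622 - (-1/127 - 25886) = 15*622 - 1*(-3287523/127) = 9330 + 3287523/127 = 4472433/127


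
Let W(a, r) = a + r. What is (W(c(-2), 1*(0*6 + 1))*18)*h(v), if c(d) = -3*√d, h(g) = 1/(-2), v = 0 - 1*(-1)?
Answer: -9 + 27*I*√2 ≈ -9.0 + 38.184*I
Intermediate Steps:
v = 1 (v = 0 + 1 = 1)
h(g) = -½
(W(c(-2), 1*(0*6 + 1))*18)*h(v) = ((-3*I*√2 + 1*(0*6 + 1))*18)*(-½) = ((-3*I*√2 + 1*(0 + 1))*18)*(-½) = ((-3*I*√2 + 1*1)*18)*(-½) = ((-3*I*√2 + 1)*18)*(-½) = ((1 - 3*I*√2)*18)*(-½) = (18 - 54*I*√2)*(-½) = -9 + 27*I*√2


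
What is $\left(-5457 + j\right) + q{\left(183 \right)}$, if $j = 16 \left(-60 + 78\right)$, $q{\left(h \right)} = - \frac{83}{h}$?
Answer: $- \frac{946010}{183} \approx -5169.5$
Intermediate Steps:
$j = 288$ ($j = 16 \cdot 18 = 288$)
$\left(-5457 + j\right) + q{\left(183 \right)} = \left(-5457 + 288\right) - \frac{83}{183} = -5169 - \frac{83}{183} = - \frac{946010}{183}$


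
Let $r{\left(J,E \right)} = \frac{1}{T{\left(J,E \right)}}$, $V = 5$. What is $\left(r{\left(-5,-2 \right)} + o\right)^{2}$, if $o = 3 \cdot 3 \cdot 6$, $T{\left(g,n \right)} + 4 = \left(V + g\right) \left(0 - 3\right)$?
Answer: $\frac{46225}{16} \approx 2889.1$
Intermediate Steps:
$T{\left(g,n \right)} = -19 - 3 g$ ($T{\left(g,n \right)} = -4 + \left(5 + g\right) \left(0 - 3\right) = -4 + \left(5 + g\right) \left(-3\right) = -4 - \left(15 + 3 g\right) = -19 - 3 g$)
$o = 54$ ($o = 9 \cdot 6 = 54$)
$r{\left(J,E \right)} = \frac{1}{-19 - 3 J}$
$\left(r{\left(-5,-2 \right)} + o\right)^{2} = \left(- \frac{1}{19 + 3 \left(-5\right)} + 54\right)^{2} = \left(- \frac{1}{19 - 15} + 54\right)^{2} = \left(- \frac{1}{4} + 54\right)^{2} = \left(\frac{215}{4}\right)^{2} = \frac{46225}{16}$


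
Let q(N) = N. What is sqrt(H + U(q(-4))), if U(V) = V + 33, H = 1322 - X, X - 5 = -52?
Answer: sqrt(1398) ≈ 37.390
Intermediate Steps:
X = -47 (X = 5 - 52 = -47)
H = 1369 (H = 1322 - 1*(-47) = 1322 + 47 = 1369)
U(V) = 33 + V
sqrt(H + U(q(-4))) = sqrt(1369 + (33 - 4)) = sqrt(1369 + 29) = sqrt(1398)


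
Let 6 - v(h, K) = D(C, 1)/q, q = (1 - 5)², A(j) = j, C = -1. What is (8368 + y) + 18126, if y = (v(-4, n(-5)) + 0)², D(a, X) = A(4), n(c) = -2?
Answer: 424433/16 ≈ 26527.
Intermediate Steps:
D(a, X) = 4
q = 16 (q = (-4)² = 16)
v(h, K) = 23/4 (v(h, K) = 6 - 4/16 = 6 - 1*¼ = 6 - ¼ = 23/4)
y = 529/16 (y = (23/4 + 0)² = (23/4)² = 529/16 ≈ 33.063)
(8368 + y) + 18126 = (8368 + 529/16) + 18126 = 134417/16 + 18126 = 424433/16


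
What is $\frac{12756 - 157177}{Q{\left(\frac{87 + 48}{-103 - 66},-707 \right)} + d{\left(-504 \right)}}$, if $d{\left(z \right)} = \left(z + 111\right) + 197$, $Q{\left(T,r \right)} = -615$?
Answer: $\frac{144421}{811} \approx 178.08$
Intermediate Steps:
$d{\left(z \right)} = 308 + z$ ($d{\left(z \right)} = \left(111 + z\right) + 197 = 308 + z$)
$\frac{12756 - 157177}{Q{\left(\frac{87 + 48}{-103 - 66},-707 \right)} + d{\left(-504 \right)}} = \frac{12756 - 157177}{-615 + \left(308 - 504\right)} = - \frac{144421}{-615 - 196} = - \frac{144421}{-811} = \left(-144421\right) \left(- \frac{1}{811}\right) = \frac{144421}{811}$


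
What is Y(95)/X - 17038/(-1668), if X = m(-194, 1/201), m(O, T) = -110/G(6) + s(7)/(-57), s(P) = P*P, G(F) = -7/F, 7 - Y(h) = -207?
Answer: 388774687/31089018 ≈ 12.505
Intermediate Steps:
Y(h) = 214 (Y(h) = 7 - 1*(-207) = 7 + 207 = 214)
s(P) = P²
m(O, T) = 37277/399 (m(O, T) = -110/((-7/6)) + 7²/(-57) = -110/((-7*⅙)) + 49*(-1/57) = -110/(-7/6) - 49/57 = -110*(-6/7) - 49/57 = 660/7 - 49/57 = 37277/399)
X = 37277/399 ≈ 93.426
Y(95)/X - 17038/(-1668) = 214/(37277/399) - 17038/(-1668) = 214*(399/37277) - 17038*(-1/1668) = 85386/37277 + 8519/834 = 388774687/31089018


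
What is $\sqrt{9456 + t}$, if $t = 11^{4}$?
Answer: $\sqrt{24097} \approx 155.23$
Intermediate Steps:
$t = 14641$
$\sqrt{9456 + t} = \sqrt{9456 + 14641} = \sqrt{24097}$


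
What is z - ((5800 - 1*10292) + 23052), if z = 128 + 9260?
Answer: -9172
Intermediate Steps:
z = 9388
z - ((5800 - 1*10292) + 23052) = 9388 - ((5800 - 1*10292) + 23052) = 9388 - ((5800 - 10292) + 23052) = 9388 - (-4492 + 23052) = 9388 - 1*18560 = 9388 - 18560 = -9172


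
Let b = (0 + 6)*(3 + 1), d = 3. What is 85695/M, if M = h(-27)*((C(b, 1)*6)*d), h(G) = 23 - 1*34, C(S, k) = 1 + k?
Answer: -28565/132 ≈ -216.40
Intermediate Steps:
b = 24 (b = 6*4 = 24)
h(G) = -11 (h(G) = 23 - 34 = -11)
M = -396 (M = -11*(1 + 1)*6*3 = -11*2*6*3 = -132*3 = -11*36 = -396)
85695/M = 85695/(-396) = 85695*(-1/396) = -28565/132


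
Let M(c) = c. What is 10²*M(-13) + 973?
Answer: -327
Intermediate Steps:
10²*M(-13) + 973 = 10²*(-13) + 973 = 100*(-13) + 973 = -1300 + 973 = -327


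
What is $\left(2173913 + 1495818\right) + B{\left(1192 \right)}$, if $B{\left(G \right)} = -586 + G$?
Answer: $3670337$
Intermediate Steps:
$\left(2173913 + 1495818\right) + B{\left(1192 \right)} = \left(2173913 + 1495818\right) + \left(-586 + 1192\right) = 3669731 + 606 = 3670337$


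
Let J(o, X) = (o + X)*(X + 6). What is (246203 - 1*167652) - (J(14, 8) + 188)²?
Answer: -167465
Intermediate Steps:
J(o, X) = (6 + X)*(X + o) (J(o, X) = (X + o)*(6 + X) = (6 + X)*(X + o))
(246203 - 1*167652) - (J(14, 8) + 188)² = (246203 - 1*167652) - ((8² + 6*8 + 6*14 + 8*14) + 188)² = (246203 - 167652) - ((64 + 48 + 84 + 112) + 188)² = 78551 - (308 + 188)² = 78551 - 1*496² = 78551 - 1*246016 = 78551 - 246016 = -167465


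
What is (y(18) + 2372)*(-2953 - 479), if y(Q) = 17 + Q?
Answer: -8260824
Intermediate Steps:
(y(18) + 2372)*(-2953 - 479) = ((17 + 18) + 2372)*(-2953 - 479) = (35 + 2372)*(-3432) = 2407*(-3432) = -8260824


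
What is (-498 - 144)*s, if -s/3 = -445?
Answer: -857070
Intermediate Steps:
s = 1335 (s = -3*(-445) = 1335)
(-498 - 144)*s = (-498 - 144)*1335 = -642*1335 = -857070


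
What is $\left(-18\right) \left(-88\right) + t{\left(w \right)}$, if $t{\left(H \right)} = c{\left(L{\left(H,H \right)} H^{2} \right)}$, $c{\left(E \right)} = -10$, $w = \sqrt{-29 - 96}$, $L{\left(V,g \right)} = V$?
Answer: $1574$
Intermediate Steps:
$w = 5 i \sqrt{5}$ ($w = \sqrt{-125} = 5 i \sqrt{5} \approx 11.18 i$)
$t{\left(H \right)} = -10$
$\left(-18\right) \left(-88\right) + t{\left(w \right)} = \left(-18\right) \left(-88\right) - 10 = 1584 - 10 = 1574$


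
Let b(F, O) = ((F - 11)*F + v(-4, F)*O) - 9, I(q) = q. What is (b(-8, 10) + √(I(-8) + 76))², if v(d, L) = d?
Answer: 10677 + 412*√17 ≈ 12376.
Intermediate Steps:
b(F, O) = -9 - 4*O + F*(-11 + F) (b(F, O) = ((F - 11)*F - 4*O) - 9 = ((-11 + F)*F - 4*O) - 9 = (F*(-11 + F) - 4*O) - 9 = (-4*O + F*(-11 + F)) - 9 = -9 - 4*O + F*(-11 + F))
(b(-8, 10) + √(I(-8) + 76))² = ((-9 + (-8)² - 11*(-8) - 4*10) + √(-8 + 76))² = ((-9 + 64 + 88 - 40) + √68)² = (103 + 2*√17)²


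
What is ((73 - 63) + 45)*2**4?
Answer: 880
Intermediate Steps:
((73 - 63) + 45)*2**4 = (10 + 45)*16 = 55*16 = 880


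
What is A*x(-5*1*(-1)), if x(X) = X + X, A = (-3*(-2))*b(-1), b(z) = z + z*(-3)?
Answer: 120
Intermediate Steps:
b(z) = -2*z (b(z) = z - 3*z = -2*z)
A = 12 (A = (-3*(-2))*(-2*(-1)) = 6*2 = 12)
x(X) = 2*X
A*x(-5*1*(-1)) = 12*(2*(-5*1*(-1))) = 12*(2*(-5*(-1))) = 12*(2*5) = 12*10 = 120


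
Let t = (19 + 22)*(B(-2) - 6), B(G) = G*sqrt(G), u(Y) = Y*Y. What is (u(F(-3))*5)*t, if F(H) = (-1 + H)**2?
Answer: -314880 - 104960*I*sqrt(2) ≈ -3.1488e+5 - 1.4844e+5*I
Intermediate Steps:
u(Y) = Y**2
B(G) = G**(3/2)
t = -246 - 82*I*sqrt(2) (t = (19 + 22)*((-2)**(3/2) - 6) = 41*(-2*I*sqrt(2) - 6) = 41*(-6 - 2*I*sqrt(2)) = -246 - 82*I*sqrt(2) ≈ -246.0 - 115.97*I)
(u(F(-3))*5)*t = (((-1 - 3)**2)**2*5)*(-246 - 82*I*sqrt(2)) = (((-4)**2)**2*5)*(-246 - 82*I*sqrt(2)) = (16**2*5)*(-246 - 82*I*sqrt(2)) = (256*5)*(-246 - 82*I*sqrt(2)) = 1280*(-246 - 82*I*sqrt(2)) = -314880 - 104960*I*sqrt(2)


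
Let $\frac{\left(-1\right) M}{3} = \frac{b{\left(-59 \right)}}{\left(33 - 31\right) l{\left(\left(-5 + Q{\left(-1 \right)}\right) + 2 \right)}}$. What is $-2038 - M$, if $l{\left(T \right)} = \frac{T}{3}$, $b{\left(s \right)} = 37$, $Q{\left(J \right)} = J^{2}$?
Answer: $- \frac{8485}{4} \approx -2121.3$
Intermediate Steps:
$l{\left(T \right)} = \frac{T}{3}$ ($l{\left(T \right)} = T \frac{1}{3} = \frac{T}{3}$)
$M = \frac{333}{4}$ ($M = - 3 \frac{37}{\left(33 - 31\right) \frac{\left(-5 + \left(-1\right)^{2}\right) + 2}{3}} = - 3 \frac{37}{2 \frac{\left(-5 + 1\right) + 2}{3}} = - 3 \frac{37}{2 \frac{-4 + 2}{3}} = - 3 \frac{37}{2 \cdot \frac{1}{3} \left(-2\right)} = - 3 \frac{37}{2 \left(- \frac{2}{3}\right)} = - 3 \frac{37}{- \frac{4}{3}} = - 3 \cdot 37 \left(- \frac{3}{4}\right) = \left(-3\right) \left(- \frac{111}{4}\right) = \frac{333}{4} \approx 83.25$)
$-2038 - M = -2038 - \frac{333}{4} = - \frac{8485}{4}$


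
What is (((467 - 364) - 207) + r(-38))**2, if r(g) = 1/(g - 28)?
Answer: 47128225/4356 ≈ 10819.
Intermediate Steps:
r(g) = 1/(-28 + g)
(((467 - 364) - 207) + r(-38))**2 = (((467 - 364) - 207) + 1/(-28 - 38))**2 = ((103 - 207) + 1/(-66))**2 = (-104 - 1/66)**2 = (-6865/66)**2 = 47128225/4356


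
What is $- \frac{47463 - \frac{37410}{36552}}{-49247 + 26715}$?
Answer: $\frac{289138361}{137264944} \approx 2.1064$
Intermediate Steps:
$- \frac{47463 - \frac{37410}{36552}}{-49247 + 26715} = - \frac{47463 - \frac{6235}{6092}}{-22532} = - \frac{\left(47463 - \frac{6235}{6092}\right) \left(-1\right)}{22532} = - \frac{289138361 \left(-1\right)}{6092 \cdot 22532} = \left(-1\right) \left(- \frac{289138361}{137264944}\right) = \frac{289138361}{137264944}$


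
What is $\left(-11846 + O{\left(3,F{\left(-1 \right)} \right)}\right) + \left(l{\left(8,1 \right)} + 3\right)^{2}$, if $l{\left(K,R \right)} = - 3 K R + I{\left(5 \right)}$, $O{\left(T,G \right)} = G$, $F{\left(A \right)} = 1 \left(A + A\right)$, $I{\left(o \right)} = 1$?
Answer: $-11448$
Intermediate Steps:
$F{\left(A \right)} = 2 A$ ($F{\left(A \right)} = 1 \cdot 2 A = 2 A$)
$l{\left(K,R \right)} = 1 - 3 K R$ ($l{\left(K,R \right)} = - 3 K R + 1 = 1 - 3 K R$)
$\left(-11846 + O{\left(3,F{\left(-1 \right)} \right)}\right) + \left(l{\left(8,1 \right)} + 3\right)^{2} = \left(-11846 + 2 \left(-1\right)\right) + \left(\left(1 - 24 \cdot 1\right) + 3\right)^{2} = \left(-11846 - 2\right) + \left(\left(1 - 24\right) + 3\right)^{2} = -11848 + \left(-23 + 3\right)^{2} = -11848 + \left(-20\right)^{2} = -11848 + 400 = -11448$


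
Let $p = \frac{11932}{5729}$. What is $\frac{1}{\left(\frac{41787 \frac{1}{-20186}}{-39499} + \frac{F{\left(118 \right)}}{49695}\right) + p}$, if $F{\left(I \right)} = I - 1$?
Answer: $\frac{75667020282830390}{157776612367754449} \approx 0.47958$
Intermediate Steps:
$F{\left(I \right)} = -1 + I$
$p = \frac{11932}{5729}$ ($p = 11932 \cdot \frac{1}{5729} = \frac{11932}{5729} \approx 2.0827$)
$\frac{1}{\left(\frac{41787 \frac{1}{-20186}}{-39499} + \frac{F{\left(118 \right)}}{49695}\right) + p} = \frac{1}{\left(\frac{41787 \frac{1}{-20186}}{-39499} + \frac{-1 + 118}{49695}\right) + \frac{11932}{5729}} = \frac{1}{\left(41787 \left(- \frac{1}{20186}\right) \left(- \frac{1}{39499}\right) + 117 \cdot \frac{1}{49695}\right) + \frac{11932}{5729}} = \frac{1}{\left(\left(- \frac{41787}{20186}\right) \left(- \frac{1}{39499}\right) + \frac{39}{16565}\right) + \frac{11932}{5729}} = \frac{1}{\left(\frac{41787}{797326814} + \frac{39}{16565}\right) + \frac{11932}{5729}} = \frac{1}{\frac{31787947401}{13207718673910} + \frac{11932}{5729}} = \frac{1}{\frac{157776612367754449}{75667020282830390}} = \frac{75667020282830390}{157776612367754449}$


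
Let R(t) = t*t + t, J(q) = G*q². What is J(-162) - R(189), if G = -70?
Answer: -1872990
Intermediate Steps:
J(q) = -70*q²
R(t) = t + t² (R(t) = t² + t = t + t²)
J(-162) - R(189) = -70*(-162)² - 189*(1 + 189) = -70*26244 - 189*190 = -1837080 - 1*35910 = -1837080 - 35910 = -1872990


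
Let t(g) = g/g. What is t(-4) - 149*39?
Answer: -5810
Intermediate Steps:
t(g) = 1
t(-4) - 149*39 = 1 - 149*39 = 1 - 5811 = -5810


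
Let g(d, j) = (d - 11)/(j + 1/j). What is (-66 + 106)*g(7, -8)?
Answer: 256/13 ≈ 19.692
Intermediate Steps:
g(d, j) = (-11 + d)/(j + 1/j)
(-66 + 106)*g(7, -8) = (-66 + 106)*(-8*(-11 + 7)/(1 + (-8)²)) = 40*(-8*(-4)/(1 + 64)) = 40*(-8*(-4)/65) = 40*(-8*1/65*(-4)) = 40*(32/65) = 256/13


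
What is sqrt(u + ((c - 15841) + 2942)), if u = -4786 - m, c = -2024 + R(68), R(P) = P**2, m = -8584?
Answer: I*sqrt(6501) ≈ 80.629*I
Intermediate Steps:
c = 2600 (c = -2024 + 68**2 = -2024 + 4624 = 2600)
u = 3798 (u = -4786 - 1*(-8584) = -4786 + 8584 = 3798)
sqrt(u + ((c - 15841) + 2942)) = sqrt(3798 + ((2600 - 15841) + 2942)) = sqrt(3798 + (-13241 + 2942)) = sqrt(3798 - 10299) = sqrt(-6501) = I*sqrt(6501)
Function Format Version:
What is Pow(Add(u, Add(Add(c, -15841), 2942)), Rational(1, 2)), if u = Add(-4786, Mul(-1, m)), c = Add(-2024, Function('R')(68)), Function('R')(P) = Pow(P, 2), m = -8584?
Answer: Mul(I, Pow(6501, Rational(1, 2))) ≈ Mul(80.629, I)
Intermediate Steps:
c = 2600 (c = Add(-2024, Pow(68, 2)) = Add(-2024, 4624) = 2600)
u = 3798 (u = Add(-4786, Mul(-1, -8584)) = Add(-4786, 8584) = 3798)
Pow(Add(u, Add(Add(c, -15841), 2942)), Rational(1, 2)) = Pow(Add(3798, Add(Add(2600, -15841), 2942)), Rational(1, 2)) = Pow(Add(3798, Add(-13241, 2942)), Rational(1, 2)) = Pow(Add(3798, -10299), Rational(1, 2)) = Pow(-6501, Rational(1, 2)) = Mul(I, Pow(6501, Rational(1, 2)))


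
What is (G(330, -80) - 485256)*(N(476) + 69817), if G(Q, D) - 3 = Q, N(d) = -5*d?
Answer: -32701752351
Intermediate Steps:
G(Q, D) = 3 + Q
(G(330, -80) - 485256)*(N(476) + 69817) = ((3 + 330) - 485256)*(-5*476 + 69817) = (333 - 485256)*(-2380 + 69817) = -484923*67437 = -32701752351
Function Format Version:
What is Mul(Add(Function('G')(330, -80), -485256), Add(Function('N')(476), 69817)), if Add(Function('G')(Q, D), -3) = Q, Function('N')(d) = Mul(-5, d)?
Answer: -32701752351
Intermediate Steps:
Function('G')(Q, D) = Add(3, Q)
Mul(Add(Function('G')(330, -80), -485256), Add(Function('N')(476), 69817)) = Mul(Add(Add(3, 330), -485256), Add(Mul(-5, 476), 69817)) = Mul(Add(333, -485256), Add(-2380, 69817)) = Mul(-484923, 67437) = -32701752351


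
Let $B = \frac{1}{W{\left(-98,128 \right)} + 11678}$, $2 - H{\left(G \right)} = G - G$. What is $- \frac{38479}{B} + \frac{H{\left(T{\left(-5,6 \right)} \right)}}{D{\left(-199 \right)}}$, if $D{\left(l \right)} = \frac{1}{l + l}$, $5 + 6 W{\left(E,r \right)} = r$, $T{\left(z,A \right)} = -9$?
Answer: $- \frac{900294755}{2} \approx -4.5015 \cdot 10^{8}$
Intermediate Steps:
$W{\left(E,r \right)} = - \frac{5}{6} + \frac{r}{6}$
$H{\left(G \right)} = 2$ ($H{\left(G \right)} = 2 - \left(G - G\right) = 2 - 0 = 2 + 0 = 2$)
$B = \frac{2}{23397}$ ($B = \frac{1}{\left(- \frac{5}{6} + \frac{1}{6} \cdot 128\right) + 11678} = \frac{1}{\left(- \frac{5}{6} + \frac{64}{3}\right) + 11678} = \frac{1}{\frac{41}{2} + 11678} = \frac{1}{\frac{23397}{2}} = \frac{2}{23397} \approx 8.5481 \cdot 10^{-5}$)
$D{\left(l \right)} = \frac{1}{2 l}$
$- \frac{38479}{B} + \frac{H{\left(T{\left(-5,6 \right)} \right)}}{D{\left(-199 \right)}} = - \frac{38479}{\frac{2}{23397}} + \frac{2}{\frac{1}{2} \frac{1}{-199}} = \left(-38479\right) \frac{23397}{2} + \frac{2}{\frac{1}{2} \left(- \frac{1}{199}\right)} = - \frac{900293163}{2} + \frac{2}{- \frac{1}{398}} = - \frac{900293163}{2} + 2 \left(-398\right) = - \frac{900293163}{2} - 796 = - \frac{900294755}{2}$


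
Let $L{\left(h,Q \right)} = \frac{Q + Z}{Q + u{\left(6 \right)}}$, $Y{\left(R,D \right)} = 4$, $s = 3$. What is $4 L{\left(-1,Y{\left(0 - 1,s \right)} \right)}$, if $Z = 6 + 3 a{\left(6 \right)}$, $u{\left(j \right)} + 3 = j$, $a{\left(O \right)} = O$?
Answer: $16$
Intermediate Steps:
$u{\left(j \right)} = -3 + j$
$Z = 24$ ($Z = 6 + 3 \cdot 6 = 6 + 18 = 24$)
$L{\left(h,Q \right)} = \frac{24 + Q}{3 + Q}$ ($L{\left(h,Q \right)} = \frac{Q + 24}{Q + \left(-3 + 6\right)} = \frac{24 + Q}{Q + 3} = \frac{24 + Q}{3 + Q}$)
$4 L{\left(-1,Y{\left(0 - 1,s \right)} \right)} = 4 \frac{24 + 4}{3 + 4} = 4 \cdot \frac{1}{7} \cdot 28 = 4 \cdot 4 = 16$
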